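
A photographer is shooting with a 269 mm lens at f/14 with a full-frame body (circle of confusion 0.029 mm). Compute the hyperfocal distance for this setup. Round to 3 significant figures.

Hyperfocal distance H = f²/(N·c) + f = 269²/(14 × 0.029) + 269 = 72361/0.406 + 269 ≈ 178498.1 mm ≈ 178 m.

178 m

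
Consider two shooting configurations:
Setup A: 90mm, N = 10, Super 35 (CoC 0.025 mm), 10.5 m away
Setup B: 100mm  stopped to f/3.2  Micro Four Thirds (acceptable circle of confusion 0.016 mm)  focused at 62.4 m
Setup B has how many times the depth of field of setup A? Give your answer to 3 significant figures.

5.89

Setup A: H = 90²/(10×0.025) + 90 ≈ 32490.0 mm; DoF = Df − Dn = 15470.7 − 7946.7 ≈ 7524.0 mm.
Setup B: H = 100²/(3.2×0.016) + 100 ≈ 195412.5 mm; DoF = Df − Dn = 91627 − 47309 ≈ 44318 mm.
Ratio = 44318 / 7524.0 ≈ 5.89.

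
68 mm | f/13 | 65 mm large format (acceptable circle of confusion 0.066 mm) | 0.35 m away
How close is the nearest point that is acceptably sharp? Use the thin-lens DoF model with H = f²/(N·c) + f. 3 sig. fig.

333 mm

Hyperfocal distance H = f²/(N·c) + f = 68²/(13 × 0.066) + 68 = 4624/0.858 + 68 ≈ 5457.3 mm ≈ 5.457 m.
Near limit Dn = s·(H − f)/(H + s − 2f) = 350 × (5457.3 − 68) / (5457.3 + 350 − 2 × 68) = 350 × 5389.3 / 5671.3 ≈ 332.60 mm.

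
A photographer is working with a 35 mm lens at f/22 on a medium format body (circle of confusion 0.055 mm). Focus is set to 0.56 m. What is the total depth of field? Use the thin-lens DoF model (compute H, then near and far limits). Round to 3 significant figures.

0.794 m

Hyperfocal distance H = f²/(N·c) + f = 35²/(22 × 0.055) + 35 = 1225/1.21 + 35 ≈ 1047.4 mm ≈ 1.047 m.
Near limit Dn = s·(H − f)/(H + s − 2f) = 560 × (1047.4 − 35) / (1047.4 + 560 − 2 × 35) = 560 × 1012.4 / 1537.4 ≈ 368.77 mm.
Far limit Df = s·(H − f)/(H − s) = 560 × (1047.4 − 35) / (1047.4 − 560) = 560 × 1012.4 / 487.4 ≈ 1163.20 mm.
Depth of field = Df − Dn = 1163.20 − 368.77 ≈ 794.43 mm ≈ 0.794 m.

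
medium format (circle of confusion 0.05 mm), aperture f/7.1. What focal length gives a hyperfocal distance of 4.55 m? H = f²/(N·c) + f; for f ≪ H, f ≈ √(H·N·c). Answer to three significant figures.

40.0 mm

From H = f²/(N·c) + f, with f ≪ H: f ≈ √(H·N·c) = √(4550 × 7.1 × 0.05) = √1615.2 ≈ 40.19 mm.
Exact: f² + N·c·f − N·c·H = 0 ⇒ f = (−N·c + √((N·c)² + 4·N·c·H))/2 = (−0.355 + √6461.1)/2 ≈ 40.013 mm ≈ 40.0 mm.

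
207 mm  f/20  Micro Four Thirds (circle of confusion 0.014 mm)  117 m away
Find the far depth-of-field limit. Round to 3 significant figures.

Hyperfocal distance H = f²/(N·c) + f = 207²/(20 × 0.014) + 207 = 42849/0.28 + 207 ≈ 153239.1 mm ≈ 153.2 m.
Far limit Df = s·(H − f)/(H − s) = 117000 × (153239.1 − 207) / (153239.1 − 117000) = 117000 × 153032.1 / 36239.1 ≈ 494072 mm ≈ 494 m.

494 m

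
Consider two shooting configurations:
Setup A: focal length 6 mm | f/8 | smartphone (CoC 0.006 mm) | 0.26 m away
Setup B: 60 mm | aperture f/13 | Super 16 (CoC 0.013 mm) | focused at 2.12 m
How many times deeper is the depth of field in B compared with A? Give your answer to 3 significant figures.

2.08

Setup A: H = 6²/(8×0.006) + 6 ≈ 756.0 mm; DoF = Df − Dn = 393.15 − 194.22 ≈ 198.93 mm.
Setup B: H = 60²/(13×0.013) + 60 ≈ 21361.8 mm; DoF = Df − Dn = 2346.96 − 1933.06 ≈ 413.90 mm.
Ratio = 413.90 / 198.93 ≈ 2.08.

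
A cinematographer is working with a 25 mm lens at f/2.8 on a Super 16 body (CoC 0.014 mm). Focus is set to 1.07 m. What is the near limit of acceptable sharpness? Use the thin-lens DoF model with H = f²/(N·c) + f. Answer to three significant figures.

1.00 m

Hyperfocal distance H = f²/(N·c) + f = 25²/(2.8 × 0.014) + 25 = 625/0.0392 + 25 ≈ 15968.9 mm ≈ 15.97 m.
Near limit Dn = s·(H − f)/(H + s − 2f) = 1070 × (15968.9 − 25) / (15968.9 + 1070 − 2 × 25) = 1070 × 15943.9 / 16988.9 ≈ 1004.2 mm ≈ 1.00 m.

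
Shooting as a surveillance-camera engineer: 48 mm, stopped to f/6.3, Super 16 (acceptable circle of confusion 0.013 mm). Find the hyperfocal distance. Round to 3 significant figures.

Hyperfocal distance H = f²/(N·c) + f = 48²/(6.3 × 0.013) + 48 = 2304/0.0819 + 48 ≈ 28179.9 mm ≈ 28.2 m.

28.2 m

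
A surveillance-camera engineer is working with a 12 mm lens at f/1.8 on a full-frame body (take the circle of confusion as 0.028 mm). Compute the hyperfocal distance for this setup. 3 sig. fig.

2.87 m

Hyperfocal distance H = f²/(N·c) + f = 12²/(1.8 × 0.028) + 12 = 144/0.0504 + 12 ≈ 2869.1 mm ≈ 2.87 m.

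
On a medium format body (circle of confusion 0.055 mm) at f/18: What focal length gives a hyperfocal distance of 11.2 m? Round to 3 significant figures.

From H = f²/(N·c) + f, with f ≪ H: f ≈ √(H·N·c) = √(11200 × 18 × 0.055) = √11088 ≈ 105.3 mm.
The +f correction barely moves this — solving exactly, f² + N·c·f − N·c·H = 0 ⇒ f = (−N·c + √((N·c)² + 4·N·c·H))/2 = (−0.99 + √44353)/2 ≈ 104.81 mm, so f ≈ 105 mm.

105 mm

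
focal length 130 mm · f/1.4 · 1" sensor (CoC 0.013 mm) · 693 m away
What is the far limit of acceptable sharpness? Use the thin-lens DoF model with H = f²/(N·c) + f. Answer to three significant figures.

2730 m

Hyperfocal distance H = f²/(N·c) + f = 130²/(1.4 × 0.013) + 130 = 16900/0.0182 + 130 ≈ 928701.4 mm ≈ 928.7 m.
Far limit Df = s·(H − f)/(H − s) = 693000 × (928701.4 − 130) / (928701.4 − 693000) = 693000 × 928571.4 / 235701.4 ≈ 2730149 mm ≈ 2730 m.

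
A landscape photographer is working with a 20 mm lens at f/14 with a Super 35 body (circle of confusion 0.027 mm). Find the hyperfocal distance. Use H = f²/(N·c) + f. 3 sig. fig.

Hyperfocal distance H = f²/(N·c) + f = 20²/(14 × 0.027) + 20 = 400/0.378 + 20 ≈ 1078.2 mm ≈ 1.08 m.

1.08 m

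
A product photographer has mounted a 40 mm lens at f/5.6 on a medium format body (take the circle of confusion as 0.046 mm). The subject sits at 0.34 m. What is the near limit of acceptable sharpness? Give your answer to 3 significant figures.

324 mm

Hyperfocal distance H = f²/(N·c) + f = 40²/(5.6 × 0.046) + 40 = 1600/0.2576 + 40 ≈ 6251.2 mm ≈ 6.251 m.
Near limit Dn = s·(H − f)/(H + s − 2f) = 340 × (6251.2 − 40) / (6251.2 + 340 − 2 × 40) = 340 × 6211.2 / 6511.2 ≈ 324.33 mm.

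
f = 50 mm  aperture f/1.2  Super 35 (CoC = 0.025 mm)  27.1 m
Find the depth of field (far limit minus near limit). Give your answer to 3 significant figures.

Hyperfocal distance H = f²/(N·c) + f = 50²/(1.2 × 0.025) + 50 = 2500/0.03 + 50 ≈ 83383.3 mm ≈ 83.38 m.
Near limit Dn = s·(H − f)/(H + s − 2f) = 27100 × (83383.3 − 50) / (83383.3 + 27100 − 2 × 50) = 27100 × 83333.3 / 110383.3 ≈ 20459 mm.
Far limit Df = s·(H − f)/(H − s) = 27100 × (83383.3 − 50) / (83383.3 − 27100) = 27100 × 83333.3 / 56283.3 ≈ 40124 mm.
Depth of field = Df − Dn = 40124 − 20459 ≈ 19665 mm ≈ 19.7 m.

19.7 m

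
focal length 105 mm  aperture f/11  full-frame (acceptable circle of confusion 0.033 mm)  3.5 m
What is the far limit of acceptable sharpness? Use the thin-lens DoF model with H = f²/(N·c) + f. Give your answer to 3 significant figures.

3.94 m

Hyperfocal distance H = f²/(N·c) + f = 105²/(11 × 0.033) + 105 = 11025/0.363 + 105 ≈ 30476.9 mm ≈ 30.48 m.
Far limit Df = s·(H − f)/(H − s) = 3500 × (30476.9 − 105) / (30476.9 − 3500) = 3500 × 30371.9 / 26976.9 ≈ 3940.5 mm ≈ 3.94 m.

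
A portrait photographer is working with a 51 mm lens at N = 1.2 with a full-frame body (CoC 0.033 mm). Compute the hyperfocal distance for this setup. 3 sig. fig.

Hyperfocal distance H = f²/(N·c) + f = 51²/(1.2 × 0.033) + 51 = 2601/0.0396 + 51 ≈ 65732.8 mm ≈ 65.7 m.

65.7 m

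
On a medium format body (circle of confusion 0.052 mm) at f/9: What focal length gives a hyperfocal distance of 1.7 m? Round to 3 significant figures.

28.0 mm

From H = f²/(N·c) + f, with f ≪ H: f ≈ √(H·N·c) = √(1700 × 9 × 0.052) = √795.60 ≈ 28.21 mm.
Exact: f² + N·c·f − N·c·H = 0 ⇒ f = (−N·c + √((N·c)² + 4·N·c·H))/2 = (−0.468 + √3182.6)/2 ≈ 27.973 mm ≈ 28.0 mm.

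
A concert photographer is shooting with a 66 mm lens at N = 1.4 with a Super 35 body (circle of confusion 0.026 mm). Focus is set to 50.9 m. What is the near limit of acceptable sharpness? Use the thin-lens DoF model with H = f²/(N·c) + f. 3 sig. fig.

Hyperfocal distance H = f²/(N·c) + f = 66²/(1.4 × 0.026) + 66 = 4356/0.0364 + 66 ≈ 119736.3 mm ≈ 119.7 m.
Near limit Dn = s·(H − f)/(H + s − 2f) = 50900 × (119736.3 − 66) / (119736.3 + 50900 − 2 × 66) = 50900 × 119670.3 / 170504.3 ≈ 35725 mm ≈ 35.7 m.

35.7 m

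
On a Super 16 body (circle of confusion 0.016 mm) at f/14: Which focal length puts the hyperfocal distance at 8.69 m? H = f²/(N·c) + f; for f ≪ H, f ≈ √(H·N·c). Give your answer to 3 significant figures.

From H = f²/(N·c) + f, with f ≪ H: f ≈ √(H·N·c) = √(8690 × 14 × 0.016) = √1946.6 ≈ 44.12 mm.
Exact: f² + N·c·f − N·c·H = 0 ⇒ f = (−N·c + √((N·c)² + 4·N·c·H))/2 = (−0.224 + √7786.3)/2 ≈ 44.008 mm ≈ 44.0 mm.

44.0 mm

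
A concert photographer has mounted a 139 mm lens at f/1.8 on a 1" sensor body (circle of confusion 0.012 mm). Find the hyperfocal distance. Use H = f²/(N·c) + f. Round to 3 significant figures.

Hyperfocal distance H = f²/(N·c) + f = 139²/(1.8 × 0.012) + 139 = 19321/0.0216 + 139 ≈ 894629.7 mm ≈ 895 m.

895 m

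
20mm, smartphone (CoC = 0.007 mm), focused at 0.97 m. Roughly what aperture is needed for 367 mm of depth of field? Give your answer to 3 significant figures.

Write h = H − f = f²/(N·c). The thin-lens limits are Dn = s·h/(h + (s−f)) and Df = s·h/(h − (s−f)), so DoF = Df − Dn = 2·s·(s−f)·h / (h² − (s−f)²).
That is a quadratic in h: DoF·h² − 2·s·(s−f)·h − DoF·(s−f)² = 0 ⇒ h = (s−f)·(s + √(s² + DoF²)) / DoF = 950 × (970 + √(970² + 367²)) / 367 = 950 × (970 + 1037.11) / 367 ≈ 5195.5 mm.
Then N = f²/(c·h) = 20² / (0.007 × 5195.5) = 400 / 36.369 ≈ 11.

f/11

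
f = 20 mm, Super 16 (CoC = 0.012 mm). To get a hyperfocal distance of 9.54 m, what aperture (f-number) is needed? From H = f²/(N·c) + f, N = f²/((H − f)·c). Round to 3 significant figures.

Rearrange H = f²/(N·c) + f for N: N = f² / ((H − f)·c).
N = 20² / ((9540 − 20) × 0.012) = 400 / 114.2 ≈ 3.50.

f/3.50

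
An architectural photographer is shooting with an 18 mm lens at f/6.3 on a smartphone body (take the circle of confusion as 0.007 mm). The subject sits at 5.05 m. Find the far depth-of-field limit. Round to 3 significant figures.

16.0 m

Hyperfocal distance H = f²/(N·c) + f = 18²/(6.3 × 0.007) + 18 = 324/0.0441 + 18 ≈ 7364.9 mm ≈ 7.365 m.
Far limit Df = s·(H − f)/(H − s) = 5050 × (7364.9 − 18) / (7364.9 − 5050) = 5050 × 7346.9 / 2314.9 ≈ 16027 mm ≈ 16.0 m.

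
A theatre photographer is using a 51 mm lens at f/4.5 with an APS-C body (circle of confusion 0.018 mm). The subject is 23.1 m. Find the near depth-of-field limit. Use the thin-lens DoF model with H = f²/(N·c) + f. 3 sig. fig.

Hyperfocal distance H = f²/(N·c) + f = 51²/(4.5 × 0.018) + 51 = 2601/0.081 + 51 ≈ 32162.1 mm ≈ 32.16 m.
Near limit Dn = s·(H − f)/(H + s − 2f) = 23100 × (32162.1 − 51) / (32162.1 + 23100 − 2 × 51) = 23100 × 32111.1 / 55160.1 ≈ 13448 mm ≈ 13.4 m.

13.4 m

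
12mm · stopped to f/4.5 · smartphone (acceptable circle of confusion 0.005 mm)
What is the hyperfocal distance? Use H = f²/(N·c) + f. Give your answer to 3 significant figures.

Hyperfocal distance H = f²/(N·c) + f = 12²/(4.5 × 0.005) + 12 = 144/0.0225 + 12 ≈ 6412.0 mm ≈ 6.41 m.

6.41 m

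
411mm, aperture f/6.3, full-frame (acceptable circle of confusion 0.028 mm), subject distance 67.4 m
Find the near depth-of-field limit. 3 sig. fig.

63.0 m

Hyperfocal distance H = f²/(N·c) + f = 411²/(6.3 × 0.028) + 411 = 168921/0.1764 + 411 ≈ 958013.0 mm ≈ 958.0 m.
Near limit Dn = s·(H − f)/(H + s − 2f) = 67400 × (958013.0 − 411) / (958013.0 + 67400 − 2 × 411) = 67400 × 957602.0 / 1024591.0 ≈ 62993 mm ≈ 63.0 m.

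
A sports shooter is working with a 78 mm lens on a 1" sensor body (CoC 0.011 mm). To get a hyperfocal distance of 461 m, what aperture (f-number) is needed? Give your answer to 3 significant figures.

Rearrange H = f²/(N·c) + f for N: N = f² / ((H − f)·c).
N = 78² / ((461000 − 78) × 0.011) = 6084 / 5070 ≈ 1.20.

f/1.20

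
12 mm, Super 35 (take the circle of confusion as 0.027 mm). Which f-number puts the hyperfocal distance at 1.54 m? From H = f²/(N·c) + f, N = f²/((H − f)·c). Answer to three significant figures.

Rearrange H = f²/(N·c) + f for N: N = f² / ((H − f)·c).
N = 12² / ((1540 − 12) × 0.027) = 144 / 41.26 ≈ 3.49.

f/3.49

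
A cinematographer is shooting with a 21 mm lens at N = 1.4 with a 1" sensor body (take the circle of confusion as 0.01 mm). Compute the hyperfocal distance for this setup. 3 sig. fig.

31.5 m

Hyperfocal distance H = f²/(N·c) + f = 21²/(1.4 × 0.01) + 21 = 441/0.014 + 21 ≈ 31521.0 mm ≈ 31.5 m.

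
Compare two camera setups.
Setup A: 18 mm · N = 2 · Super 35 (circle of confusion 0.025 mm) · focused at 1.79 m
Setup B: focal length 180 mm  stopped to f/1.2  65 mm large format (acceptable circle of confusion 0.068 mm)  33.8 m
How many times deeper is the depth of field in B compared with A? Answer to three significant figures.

5.45

Setup A: H = 18²/(2×0.025) + 18 ≈ 6498.0 mm; DoF = Df − Dn = 2463.7 − 1405.6 ≈ 1058.1 mm.
Setup B: H = 180²/(1.2×0.068) + 180 ≈ 397238.8 mm; DoF = Df − Dn = 36926.7 − 31161.5 ≈ 5765.2 mm.
Ratio = 5765.2 / 1058.1 ≈ 5.45.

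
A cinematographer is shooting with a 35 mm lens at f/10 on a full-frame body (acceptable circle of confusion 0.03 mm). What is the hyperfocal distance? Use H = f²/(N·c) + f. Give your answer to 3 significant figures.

4.12 m

Hyperfocal distance H = f²/(N·c) + f = 35²/(10 × 0.03) + 35 = 1225/0.3 + 35 ≈ 4118.3 mm ≈ 4.12 m.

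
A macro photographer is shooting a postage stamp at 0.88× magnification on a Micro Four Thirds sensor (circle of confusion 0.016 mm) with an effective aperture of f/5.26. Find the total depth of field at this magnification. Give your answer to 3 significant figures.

At magnification m, DoF ≈ 2·N_eff·c/m² = 2 × 5.26 × 0.016 / 0.88² = 0.1683 / 0.7744 ≈ 0.217 mm.

0.217 mm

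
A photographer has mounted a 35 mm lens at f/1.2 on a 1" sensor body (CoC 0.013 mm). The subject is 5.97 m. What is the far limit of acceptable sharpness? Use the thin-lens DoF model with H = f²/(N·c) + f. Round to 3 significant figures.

6.46 m

Hyperfocal distance H = f²/(N·c) + f = 35²/(1.2 × 0.013) + 35 = 1225/0.0156 + 35 ≈ 78560.6 mm ≈ 78.56 m.
Far limit Df = s·(H − f)/(H − s) = 5970 × (78560.6 − 35) / (78560.6 − 5970) = 5970 × 78525.6 / 72590.6 ≈ 6458.1 mm ≈ 6.46 m.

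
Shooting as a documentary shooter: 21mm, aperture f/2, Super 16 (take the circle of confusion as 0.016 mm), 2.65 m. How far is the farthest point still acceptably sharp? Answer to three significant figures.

Hyperfocal distance H = f²/(N·c) + f = 21²/(2 × 0.016) + 21 = 441/0.032 + 21 ≈ 13802.2 mm ≈ 13.80 m.
Far limit Df = s·(H − f)/(H − s) = 2650 × (13802.2 − 21) / (13802.2 − 2650) = 2650 × 13781.2 / 11152.2 ≈ 3274.7 mm ≈ 3.27 m.

3.27 m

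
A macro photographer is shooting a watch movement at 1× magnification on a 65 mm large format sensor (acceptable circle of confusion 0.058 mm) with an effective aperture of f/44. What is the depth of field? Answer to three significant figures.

At magnification m, DoF ≈ 2·N_eff·c/m² = 2 × 44 × 0.058 / 1² = 5.104 / 1 ≈ 5.1 mm.

5.10 mm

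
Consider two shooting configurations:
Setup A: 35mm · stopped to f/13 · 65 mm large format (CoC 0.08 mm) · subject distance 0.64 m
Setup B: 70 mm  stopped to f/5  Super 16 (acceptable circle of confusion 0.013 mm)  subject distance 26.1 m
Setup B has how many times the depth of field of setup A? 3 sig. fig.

22.9

Setup A: H = 35²/(13×0.08) + 35 ≈ 1212.9 mm; DoF = Df − Dn = 1315.88 − 422.82 ≈ 893.06 mm.
Setup B: H = 70²/(5×0.013) + 70 ≈ 75454.6 mm; DoF = Df − Dn = 39865 − 19401 ≈ 20464 mm.
Ratio = 20464 / 893.06 ≈ 22.9.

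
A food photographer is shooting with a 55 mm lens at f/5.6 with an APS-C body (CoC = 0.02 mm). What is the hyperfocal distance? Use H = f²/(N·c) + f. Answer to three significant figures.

27.1 m

Hyperfocal distance H = f²/(N·c) + f = 55²/(5.6 × 0.02) + 55 = 3025/0.112 + 55 ≈ 27063.9 mm ≈ 27.1 m.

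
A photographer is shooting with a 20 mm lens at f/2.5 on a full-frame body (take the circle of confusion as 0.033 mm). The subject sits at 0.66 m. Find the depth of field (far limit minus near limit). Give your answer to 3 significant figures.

177 mm

Hyperfocal distance H = f²/(N·c) + f = 20²/(2.5 × 0.033) + 20 = 400/0.0825 + 20 ≈ 4868.5 mm ≈ 4.868 m.
Near limit Dn = s·(H − f)/(H + s − 2f) = 660 × (4868.5 − 20) / (4868.5 + 660 − 2 × 20) = 660 × 4848.5 / 5488.5 ≈ 583.04 mm.
Far limit Df = s·(H − f)/(H − s) = 660 × (4868.5 − 20) / (4868.5 − 660) = 660 × 4848.5 / 4208.5 ≈ 760.37 mm.
Depth of field = Df − Dn = 760.37 − 583.04 ≈ 177.33 mm.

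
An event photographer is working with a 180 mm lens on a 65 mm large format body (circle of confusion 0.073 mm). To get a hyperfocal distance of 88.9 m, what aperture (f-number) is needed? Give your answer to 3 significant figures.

f/5

Rearrange H = f²/(N·c) + f for N: N = f² / ((H − f)·c).
N = 180² / ((88900 − 180) × 0.073) = 32400 / 6477 ≈ 5.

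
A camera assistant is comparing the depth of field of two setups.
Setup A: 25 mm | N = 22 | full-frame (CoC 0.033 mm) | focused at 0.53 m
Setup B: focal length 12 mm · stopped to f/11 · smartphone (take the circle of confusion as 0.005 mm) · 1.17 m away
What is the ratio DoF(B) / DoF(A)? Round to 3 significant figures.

1.36

Setup A: H = 25²/(22×0.033) + 25 ≈ 885.9 mm; DoF = Df − Dn = 1282.08 − 334.05 ≈ 948.03 mm.
Setup B: H = 12²/(11×0.005) + 12 ≈ 2630.2 mm; DoF = Df − Dn = 2097.9 − 811.2 ≈ 1286.7 mm.
Ratio = 1286.7 / 948.03 ≈ 1.36.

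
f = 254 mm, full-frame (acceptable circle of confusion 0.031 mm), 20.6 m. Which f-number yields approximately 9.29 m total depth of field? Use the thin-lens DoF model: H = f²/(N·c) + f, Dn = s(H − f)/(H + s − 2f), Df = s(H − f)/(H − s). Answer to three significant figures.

f/22

Write h = H − f = f²/(N·c). The thin-lens limits are Dn = s·h/(h + (s−f)) and Df = s·h/(h − (s−f)), so DoF = Df − Dn = 2·s·(s−f)·h / (h² − (s−f)²).
That is a quadratic in h: DoF·h² − 2·s·(s−f)·h − DoF·(s−f)² = 0 ⇒ h = (s−f)·(s + √(s² + DoF²)) / DoF = 20346 × (20600 + √(20600² + 9290²)) / 9290 = 20346 × (20600 + 22597.9) / 9290 ≈ 94608 mm.
Then N = f²/(c·h) = 254² / (0.031 × 94608) = 64516 / 2932.8 ≈ 22.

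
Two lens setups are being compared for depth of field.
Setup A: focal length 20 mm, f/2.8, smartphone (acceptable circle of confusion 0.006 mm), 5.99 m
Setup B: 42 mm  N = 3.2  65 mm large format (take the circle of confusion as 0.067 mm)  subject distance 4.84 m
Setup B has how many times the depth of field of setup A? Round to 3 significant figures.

2.67

Setup A: H = 20²/(2.8×0.006) + 20 ≈ 23829.5 mm; DoF = Df − Dn = 7994.6 − 4789.2 ≈ 3205.4 mm.
Setup B: H = 42²/(3.2×0.067) + 42 ≈ 8269.6 mm; DoF = Df − Dn = 11611.1 − 3057.2 ≈ 8553.9 mm.
Ratio = 8553.9 / 3205.4 ≈ 2.67.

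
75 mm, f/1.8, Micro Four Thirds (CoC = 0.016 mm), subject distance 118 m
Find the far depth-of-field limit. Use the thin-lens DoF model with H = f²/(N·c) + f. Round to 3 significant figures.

298 m

Hyperfocal distance H = f²/(N·c) + f = 75²/(1.8 × 0.016) + 75 = 5625/0.0288 + 75 ≈ 195387.5 mm ≈ 195.4 m.
Far limit Df = s·(H − f)/(H − s) = 118000 × (195387.5 − 75) / (195387.5 − 118000) = 118000 × 195312.5 / 77387.5 ≈ 297811 mm ≈ 298 m.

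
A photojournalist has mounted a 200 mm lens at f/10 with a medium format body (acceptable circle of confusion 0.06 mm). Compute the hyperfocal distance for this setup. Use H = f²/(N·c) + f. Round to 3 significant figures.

66.9 m

Hyperfocal distance H = f²/(N·c) + f = 200²/(10 × 0.06) + 200 = 40000/0.6 + 200 ≈ 66866.7 mm ≈ 66.9 m.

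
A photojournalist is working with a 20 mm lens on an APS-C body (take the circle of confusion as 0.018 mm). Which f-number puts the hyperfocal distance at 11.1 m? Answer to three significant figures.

Rearrange H = f²/(N·c) + f for N: N = f² / ((H − f)·c).
N = 20² / ((11100 − 20) × 0.018) = 400 / 199.4 ≈ 2.01.

f/2.01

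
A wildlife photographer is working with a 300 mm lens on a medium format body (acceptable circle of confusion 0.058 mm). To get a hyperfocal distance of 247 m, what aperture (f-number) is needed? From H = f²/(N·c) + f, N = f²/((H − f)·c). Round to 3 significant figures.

f/6.29

Rearrange H = f²/(N·c) + f for N: N = f² / ((H − f)·c).
N = 300² / ((247000 − 300) × 0.058) = 90000 / 14309 ≈ 6.29.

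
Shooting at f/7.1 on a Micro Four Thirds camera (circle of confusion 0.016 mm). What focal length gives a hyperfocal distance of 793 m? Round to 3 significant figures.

From H = f²/(N·c) + f, with f ≪ H: f ≈ √(H·N·c) = √(793000 × 7.1 × 0.016) = √90085 ≈ 300.1 mm.
The +f correction barely moves this — solving exactly, f² + N·c·f − N·c·H = 0 ⇒ f = (−N·c + √((N·c)² + 4·N·c·H))/2 = (−0.1136 + √360339)/2 ≈ 300.08 mm, so f ≈ 300 mm.

300 mm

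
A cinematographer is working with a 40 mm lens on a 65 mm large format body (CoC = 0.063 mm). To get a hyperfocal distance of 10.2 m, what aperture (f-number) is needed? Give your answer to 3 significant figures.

Rearrange H = f²/(N·c) + f for N: N = f² / ((H − f)·c).
N = 40² / ((10200 − 40) × 0.063) = 1600 / 640.1 ≈ 2.50.

f/2.50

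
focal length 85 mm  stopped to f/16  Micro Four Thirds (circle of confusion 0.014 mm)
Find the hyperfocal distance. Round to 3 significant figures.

32.3 m

Hyperfocal distance H = f²/(N·c) + f = 85²/(16 × 0.014) + 85 = 7225/0.224 + 85 ≈ 32339.5 mm ≈ 32.3 m.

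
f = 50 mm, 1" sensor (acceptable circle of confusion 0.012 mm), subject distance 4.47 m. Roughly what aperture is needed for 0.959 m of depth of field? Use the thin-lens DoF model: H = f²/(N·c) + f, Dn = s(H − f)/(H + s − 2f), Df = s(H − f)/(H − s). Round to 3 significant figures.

f/5

Write h = H − f = f²/(N·c). The thin-lens limits are Dn = s·h/(h + (s−f)) and Df = s·h/(h − (s−f)), so DoF = Df − Dn = 2·s·(s−f)·h / (h² − (s−f)²).
That is a quadratic in h: DoF·h² − 2·s·(s−f)·h − DoF·(s−f)² = 0 ⇒ h = (s−f)·(s + √(s² + DoF²)) / DoF = 4420 × (4470 + √(4470² + 959²)) / 959 = 4420 × (4470 + 4571.72) / 959 ≈ 41673 mm.
Then N = f²/(c·h) = 50² / (0.012 × 41673) = 2500 / 500.08 ≈ 5.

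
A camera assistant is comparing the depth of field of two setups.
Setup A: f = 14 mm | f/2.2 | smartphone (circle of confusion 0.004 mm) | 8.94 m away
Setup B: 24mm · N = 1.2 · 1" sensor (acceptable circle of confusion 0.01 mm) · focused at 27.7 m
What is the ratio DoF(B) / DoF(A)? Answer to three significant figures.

Setup A: H = 14²/(2.2×0.004) + 14 ≈ 22286.7 mm; DoF = Df − Dn = 14918.9 − 6382.3 ≈ 8536.6 mm.
Setup B: H = 24²/(1.2×0.01) + 24 ≈ 48024.0 mm; DoF = Df − Dn = 65420 − 17570 ≈ 47850 mm.
Ratio = 47850 / 8536.6 ≈ 5.61.

5.61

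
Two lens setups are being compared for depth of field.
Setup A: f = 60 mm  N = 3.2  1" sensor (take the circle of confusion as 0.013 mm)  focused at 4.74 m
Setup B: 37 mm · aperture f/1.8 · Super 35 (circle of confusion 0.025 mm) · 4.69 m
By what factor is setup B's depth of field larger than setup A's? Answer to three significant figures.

2.86

Setup A: H = 60²/(3.2×0.013) + 60 ≈ 86598.5 mm; DoF = Df − Dn = 5010.99 − 4496.81 ≈ 514.18 mm.
Setup B: H = 37²/(1.8×0.025) + 37 ≈ 30459.2 mm; DoF = Df − Dn = 5536.8 − 4067.8 ≈ 1469.0 mm.
Ratio = 1469.0 / 514.18 ≈ 2.86.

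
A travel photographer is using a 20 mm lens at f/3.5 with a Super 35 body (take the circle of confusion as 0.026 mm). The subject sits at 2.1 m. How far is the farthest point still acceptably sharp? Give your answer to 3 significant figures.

Hyperfocal distance H = f²/(N·c) + f = 20²/(3.5 × 0.026) + 20 = 400/0.091 + 20 ≈ 4415.6 mm ≈ 4.416 m.
Far limit Df = s·(H − f)/(H − s) = 2100 × (4415.6 − 20) / (4415.6 − 2100) = 2100 × 4395.6 / 2315.6 ≈ 3986.3 mm ≈ 3.99 m.

3.99 m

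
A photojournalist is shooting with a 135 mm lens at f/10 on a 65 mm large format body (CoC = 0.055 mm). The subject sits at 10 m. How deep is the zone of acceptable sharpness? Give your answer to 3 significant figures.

Hyperfocal distance H = f²/(N·c) + f = 135²/(10 × 0.055) + 135 = 18225/0.55 + 135 ≈ 33271.4 mm ≈ 33.27 m.
Near limit Dn = s·(H − f)/(H + s − 2f) = 10000 × (33271.4 − 135) / (33271.4 + 10000 − 2 × 135) = 10000 × 33136.4 / 43001.4 ≈ 7705.9 mm.
Far limit Df = s·(H − f)/(H − s) = 10000 × (33271.4 − 135) / (33271.4 − 10000) = 10000 × 33136.4 / 23271.4 ≈ 14239.1 mm.
Depth of field = Df − Dn = 14239.1 − 7705.9 ≈ 6533.2 mm ≈ 6.53 m.

6.53 m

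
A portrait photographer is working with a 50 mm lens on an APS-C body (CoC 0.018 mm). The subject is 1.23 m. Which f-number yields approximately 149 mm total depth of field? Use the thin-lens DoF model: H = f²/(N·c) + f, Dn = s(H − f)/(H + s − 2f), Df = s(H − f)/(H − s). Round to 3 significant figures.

f/7.10

Write h = H − f = f²/(N·c). The thin-lens limits are Dn = s·h/(h + (s−f)) and Df = s·h/(h − (s−f)), so DoF = Df − Dn = 2·s·(s−f)·h / (h² − (s−f)²).
That is a quadratic in h: DoF·h² − 2·s·(s−f)·h − DoF·(s−f)² = 0 ⇒ h = (s−f)·(s + √(s² + DoF²)) / DoF = 1180 × (1230 + √(1230² + 149²)) / 149 = 1180 × (1230 + 1238.99) / 149 ≈ 19553 mm.
Then N = f²/(c·h) = 50² / (0.018 × 19553) = 2500 / 351.96 ≈ 7.10.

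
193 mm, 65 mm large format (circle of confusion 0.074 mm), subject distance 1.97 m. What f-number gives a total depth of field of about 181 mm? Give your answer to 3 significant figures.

f/13

Write h = H − f = f²/(N·c). The thin-lens limits are Dn = s·h/(h + (s−f)) and Df = s·h/(h − (s−f)), so DoF = Df − Dn = 2·s·(s−f)·h / (h² − (s−f)²).
That is a quadratic in h: DoF·h² − 2·s·(s−f)·h − DoF·(s−f)² = 0 ⇒ h = (s−f)·(s + √(s² + DoF²)) / DoF = 1777 × (1970 + √(1970² + 181²)) / 181 = 1777 × (1970 + 1978.30) / 181 ≈ 38763 mm.
Then N = f²/(c·h) = 193² / (0.074 × 38763) = 37249 / 2868.5 ≈ 13.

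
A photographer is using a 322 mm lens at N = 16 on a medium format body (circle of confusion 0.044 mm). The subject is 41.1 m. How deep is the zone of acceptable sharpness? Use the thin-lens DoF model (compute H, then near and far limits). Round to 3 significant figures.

24.6 m

Hyperfocal distance H = f²/(N·c) + f = 322²/(16 × 0.044) + 322 = 103684/0.704 + 322 ≈ 147600.4 mm ≈ 147.6 m.
Near limit Dn = s·(H − f)/(H + s − 2f) = 41100 × (147600.4 − 322) / (147600.4 + 41100 − 2 × 322) = 41100 × 147278.4 / 188056.4 ≈ 32188 mm.
Far limit Df = s·(H − f)/(H − s) = 41100 × (147600.4 − 322) / (147600.4 − 41100) = 41100 × 147278.4 / 106500.4 ≈ 56837 mm.
Depth of field = Df − Dn = 56837 − 32188 ≈ 24649 mm ≈ 24.6 m.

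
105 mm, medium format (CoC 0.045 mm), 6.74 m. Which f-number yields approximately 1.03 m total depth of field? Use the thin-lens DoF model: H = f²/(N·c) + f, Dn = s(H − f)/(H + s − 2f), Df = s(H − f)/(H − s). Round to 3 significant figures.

Write h = H − f = f²/(N·c). The thin-lens limits are Dn = s·h/(h + (s−f)) and Df = s·h/(h − (s−f)), so DoF = Df − Dn = 2·s·(s−f)·h / (h² − (s−f)²).
That is a quadratic in h: DoF·h² − 2·s·(s−f)·h − DoF·(s−f)² = 0 ⇒ h = (s−f)·(s + √(s² + DoF²)) / DoF = 6635 × (6740 + √(6740² + 1030²)) / 1030 = 6635 × (6740 + 6818.25) / 1030 ≈ 87339 mm.
Then N = f²/(c·h) = 105² / (0.045 × 87339) = 11025 / 3930.2 ≈ 2.81.

f/2.81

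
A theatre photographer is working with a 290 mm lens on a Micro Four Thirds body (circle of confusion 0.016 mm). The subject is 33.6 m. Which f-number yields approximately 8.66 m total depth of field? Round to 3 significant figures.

f/20

Write h = H − f = f²/(N·c). The thin-lens limits are Dn = s·h/(h + (s−f)) and Df = s·h/(h − (s−f)), so DoF = Df − Dn = 2·s·(s−f)·h / (h² − (s−f)²).
That is a quadratic in h: DoF·h² − 2·s·(s−f)·h − DoF·(s−f)² = 0 ⇒ h = (s−f)·(s + √(s² + DoF²)) / DoF = 33310 × (33600 + √(33600² + 8660²)) / 8660 = 33310 × (33600 + 34698.1) / 8660 ≈ 262703 mm.
Then N = f²/(c·h) = 290² / (0.016 × 262703) = 84100 / 4203.2 ≈ 20.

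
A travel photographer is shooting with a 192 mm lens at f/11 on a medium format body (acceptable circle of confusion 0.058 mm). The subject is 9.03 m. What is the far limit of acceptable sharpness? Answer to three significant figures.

10.7 m

Hyperfocal distance H = f²/(N·c) + f = 192²/(11 × 0.058) + 192 = 36864/0.638 + 192 ≈ 57972.6 mm ≈ 57.97 m.
Far limit Df = s·(H − f)/(H − s) = 9030 × (57972.6 − 192) / (57972.6 − 9030) = 9030 × 57780.6 / 48942.6 ≈ 10661 mm ≈ 10.7 m.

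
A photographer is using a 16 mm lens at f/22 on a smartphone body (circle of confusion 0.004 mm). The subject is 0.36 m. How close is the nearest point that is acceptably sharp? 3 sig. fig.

Hyperfocal distance H = f²/(N·c) + f = 16²/(22 × 0.004) + 16 = 256/0.088 + 16 ≈ 2925.1 mm ≈ 2.925 m.
Near limit Dn = s·(H − f)/(H + s − 2f) = 360 × (2925.1 − 16) / (2925.1 + 360 − 2 × 16) = 360 × 2909.1 / 3253.1 ≈ 321.93 mm.

322 mm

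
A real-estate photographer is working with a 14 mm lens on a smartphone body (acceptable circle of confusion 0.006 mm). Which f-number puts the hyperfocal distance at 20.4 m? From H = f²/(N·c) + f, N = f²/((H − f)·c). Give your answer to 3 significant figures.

f/1.60

Rearrange H = f²/(N·c) + f for N: N = f² / ((H − f)·c).
N = 14² / ((20400 − 14) × 0.006) = 196 / 122.3 ≈ 1.60.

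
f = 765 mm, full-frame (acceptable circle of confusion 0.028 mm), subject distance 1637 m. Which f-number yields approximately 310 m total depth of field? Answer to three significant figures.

Write h = H − f = f²/(N·c). The thin-lens limits are Dn = s·h/(h + (s−f)) and Df = s·h/(h − (s−f)), so DoF = Df − Dn = 2·s·(s−f)·h / (h² − (s−f)²).
That is a quadratic in h: DoF·h² − 2·s·(s−f)·h − DoF·(s−f)² = 0 ⇒ h = (s−f)·(s + √(s² + DoF²)) / DoF = 1636235 × (1637000 + √(1637000² + 310000²)) / 310000 = 1636235 × (1637000 + 1666094) / 310000 ≈ 17434316 mm.
Then N = f²/(c·h) = 765² / (0.028 × 17434316) = 585225 / 488161 ≈ 1.20.

f/1.20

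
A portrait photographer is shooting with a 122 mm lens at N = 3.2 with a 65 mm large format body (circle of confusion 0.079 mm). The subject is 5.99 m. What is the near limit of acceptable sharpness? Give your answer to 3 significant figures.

5.45 m

Hyperfocal distance H = f²/(N·c) + f = 122²/(3.2 × 0.079) + 122 = 14884/0.2528 + 122 ≈ 58998.6 mm ≈ 59.00 m.
Near limit Dn = s·(H − f)/(H + s − 2f) = 5990 × (58998.6 − 122) / (58998.6 + 5990 − 2 × 122) = 5990 × 58876.6 / 64744.6 ≈ 5447.1 mm ≈ 5.45 m.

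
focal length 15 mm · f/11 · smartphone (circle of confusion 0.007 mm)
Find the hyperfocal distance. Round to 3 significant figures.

2.94 m

Hyperfocal distance H = f²/(N·c) + f = 15²/(11 × 0.007) + 15 = 225/0.077 + 15 ≈ 2937.1 mm ≈ 2.94 m.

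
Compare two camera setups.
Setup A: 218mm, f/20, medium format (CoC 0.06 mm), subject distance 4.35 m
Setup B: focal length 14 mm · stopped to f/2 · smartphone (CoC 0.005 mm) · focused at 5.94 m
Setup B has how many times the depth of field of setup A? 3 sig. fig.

4.31

Setup A: H = 218²/(20×0.06) + 218 ≈ 39821.3 mm; DoF = Df − Dn = 4856.72 − 3939.02 ≈ 917.70 mm.
Setup B: H = 14²/(2×0.005) + 14 ≈ 19614.0 mm; DoF = Df − Dn = 8514.3 − 4561.0 ≈ 3953.3 mm.
Ratio = 3953.3 / 917.70 ≈ 4.31.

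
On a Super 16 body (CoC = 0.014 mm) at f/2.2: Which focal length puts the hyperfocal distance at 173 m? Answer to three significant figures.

From H = f²/(N·c) + f, with f ≪ H: f ≈ √(H·N·c) = √(173000 × 2.2 × 0.014) = √5328.4 ≈ 73.00 mm.
The +f correction barely moves this — solving exactly, f² + N·c·f − N·c·H = 0 ⇒ f = (−N·c + √((N·c)² + 4·N·c·H))/2 = (−0.0308 + √21314)/2 ≈ 72.980 mm, so f ≈ 73.0 mm.

73.0 mm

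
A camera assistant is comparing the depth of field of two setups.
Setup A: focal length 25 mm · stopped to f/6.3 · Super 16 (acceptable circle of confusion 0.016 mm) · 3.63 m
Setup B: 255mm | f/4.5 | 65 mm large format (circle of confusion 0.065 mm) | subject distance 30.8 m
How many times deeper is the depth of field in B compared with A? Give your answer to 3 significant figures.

1.35

Setup A: H = 25²/(6.3×0.016) + 25 ≈ 6225.4 mm; DoF = Df − Dn = 8672.1 − 2295.4 ≈ 6376.7 mm.
Setup B: H = 255²/(4.5×0.065) + 255 ≈ 222562.7 mm; DoF = Df − Dn = 35706.0 − 27079.3 ≈ 8626.7 mm.
Ratio = 8626.7 / 6376.7 ≈ 1.35.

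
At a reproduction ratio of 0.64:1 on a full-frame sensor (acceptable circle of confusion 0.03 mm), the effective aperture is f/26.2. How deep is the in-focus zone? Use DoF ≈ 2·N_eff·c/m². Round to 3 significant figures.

At magnification m, DoF ≈ 2·N_eff·c/m² = 2 × 26.2 × 0.03 / 0.64² = 1.572 / 0.4096 ≈ 3.84 mm.

3.84 mm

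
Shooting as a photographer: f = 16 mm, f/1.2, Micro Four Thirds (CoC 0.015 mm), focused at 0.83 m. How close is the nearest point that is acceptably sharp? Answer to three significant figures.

Hyperfocal distance H = f²/(N·c) + f = 16²/(1.2 × 0.015) + 16 = 256/0.018 + 16 ≈ 14238.2 mm ≈ 14.24 m.
Near limit Dn = s·(H − f)/(H + s − 2f) = 830 × (14238.2 − 16) / (14238.2 + 830 − 2 × 16) = 830 × 14222.2 / 15036.2 ≈ 785.07 mm ≈ 0.785 m.

0.785 m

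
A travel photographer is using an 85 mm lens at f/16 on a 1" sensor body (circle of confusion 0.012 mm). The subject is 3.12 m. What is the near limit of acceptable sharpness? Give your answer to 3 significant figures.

Hyperfocal distance H = f²/(N·c) + f = 85²/(16 × 0.012) + 85 = 7225/0.192 + 85 ≈ 37715.2 mm ≈ 37.72 m.
Near limit Dn = s·(H − f)/(H + s − 2f) = 3120 × (37715.2 − 85) / (37715.2 + 3120 − 2 × 85) = 3120 × 37630.2 / 40665.2 ≈ 2887.1 mm ≈ 2.89 m.

2.89 m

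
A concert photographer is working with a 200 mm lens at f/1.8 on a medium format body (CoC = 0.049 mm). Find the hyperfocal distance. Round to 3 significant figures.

Hyperfocal distance H = f²/(N·c) + f = 200²/(1.8 × 0.049) + 200 = 40000/0.0882 + 200 ≈ 453714.7 mm ≈ 454 m.

454 m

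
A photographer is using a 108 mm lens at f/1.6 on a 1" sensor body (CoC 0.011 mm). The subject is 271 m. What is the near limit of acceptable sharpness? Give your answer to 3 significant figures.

192 m

Hyperfocal distance H = f²/(N·c) + f = 108²/(1.6 × 0.011) + 108 = 11664/0.0176 + 108 ≈ 662835.3 mm ≈ 662.8 m.
Near limit Dn = s·(H − f)/(H + s − 2f) = 271000 × (662835.3 − 108) / (662835.3 + 271000 − 2 × 108) = 271000 × 662727.3 / 933619.3 ≈ 192369 mm ≈ 192 m.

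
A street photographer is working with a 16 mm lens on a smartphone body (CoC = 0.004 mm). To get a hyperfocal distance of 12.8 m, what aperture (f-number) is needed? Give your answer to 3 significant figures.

f/5.01

Rearrange H = f²/(N·c) + f for N: N = f² / ((H − f)·c).
N = 16² / ((12800 − 16) × 0.004) = 256 / 51.14 ≈ 5.01.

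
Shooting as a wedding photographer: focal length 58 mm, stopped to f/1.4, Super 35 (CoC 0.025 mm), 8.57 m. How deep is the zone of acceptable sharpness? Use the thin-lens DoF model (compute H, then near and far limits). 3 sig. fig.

Hyperfocal distance H = f²/(N·c) + f = 58²/(1.4 × 0.025) + 58 = 3364/0.035 + 58 ≈ 96172.3 mm ≈ 96.17 m.
Near limit Dn = s·(H − f)/(H + s − 2f) = 8570 × (96172.3 − 58) / (96172.3 + 8570 − 2 × 58) = 8570 × 96114.3 / 104626.3 ≈ 7872.8 mm.
Far limit Df = s·(H − f)/(H − s) = 8570 × (96172.3 − 58) / (96172.3 − 8570) = 8570 × 96114.3 / 87602.3 ≈ 9402.7 mm.
Depth of field = Df − Dn = 9402.7 − 7872.8 ≈ 1529.9 mm ≈ 1.53 m.

1.53 m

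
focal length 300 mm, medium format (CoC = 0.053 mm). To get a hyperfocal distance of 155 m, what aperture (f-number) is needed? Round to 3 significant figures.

f/11

Rearrange H = f²/(N·c) + f for N: N = f² / ((H − f)·c).
N = 300² / ((155000 − 300) × 0.053) = 90000 / 8199 ≈ 11.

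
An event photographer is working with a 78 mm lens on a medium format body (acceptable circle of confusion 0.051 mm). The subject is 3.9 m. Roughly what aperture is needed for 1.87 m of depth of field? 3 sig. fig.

f/7.10

Write h = H − f = f²/(N·c). The thin-lens limits are Dn = s·h/(h + (s−f)) and Df = s·h/(h − (s−f)), so DoF = Df − Dn = 2·s·(s−f)·h / (h² − (s−f)²).
That is a quadratic in h: DoF·h² − 2·s·(s−f)·h − DoF·(s−f)² = 0 ⇒ h = (s−f)·(s + √(s² + DoF²)) / DoF = 3822 × (3900 + √(3900² + 1870²)) / 1870 = 3822 × (3900 + 4325.15) / 1870 ≈ 16811 mm.
Then N = f²/(c·h) = 78² / (0.051 × 16811) = 6084 / 857.36 ≈ 7.10.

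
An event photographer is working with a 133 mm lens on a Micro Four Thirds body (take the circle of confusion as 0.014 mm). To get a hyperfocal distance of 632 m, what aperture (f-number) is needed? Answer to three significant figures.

f/2.00

Rearrange H = f²/(N·c) + f for N: N = f² / ((H − f)·c).
N = 133² / ((632000 − 133) × 0.014) = 17689 / 8846 ≈ 2.00.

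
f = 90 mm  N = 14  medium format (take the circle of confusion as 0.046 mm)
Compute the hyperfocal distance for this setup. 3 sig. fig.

12.7 m

Hyperfocal distance H = f²/(N·c) + f = 90²/(14 × 0.046) + 90 = 8100/0.644 + 90 ≈ 12667.6 mm ≈ 12.7 m.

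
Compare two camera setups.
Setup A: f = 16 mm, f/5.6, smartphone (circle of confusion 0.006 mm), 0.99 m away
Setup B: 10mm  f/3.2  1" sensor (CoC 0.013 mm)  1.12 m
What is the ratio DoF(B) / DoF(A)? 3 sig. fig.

5.11

Setup A: H = 16²/(5.6×0.006) + 16 ≈ 7635.0 mm; DoF = Df − Dn = 1135.11 − 877.79 ≈ 257.32 mm.
Setup B: H = 10²/(3.2×0.013) + 10 ≈ 2413.8 mm; DoF = Df − Dn = 2080.9 − 766.2 ≈ 1314.7 mm.
Ratio = 1314.7 / 257.32 ≈ 5.11.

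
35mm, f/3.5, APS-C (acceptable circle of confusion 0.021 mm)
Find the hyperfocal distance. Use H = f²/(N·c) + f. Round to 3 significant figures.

Hyperfocal distance H = f²/(N·c) + f = 35²/(3.5 × 0.021) + 35 = 1225/0.0735 + 35 ≈ 16701.7 mm ≈ 16.7 m.

16.7 m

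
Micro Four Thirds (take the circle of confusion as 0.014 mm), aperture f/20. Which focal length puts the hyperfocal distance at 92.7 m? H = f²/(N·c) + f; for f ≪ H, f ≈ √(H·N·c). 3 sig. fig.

From H = f²/(N·c) + f, with f ≪ H: f ≈ √(H·N·c) = √(92700 × 20 × 0.014) = √25956 ≈ 161.1 mm.
The +f correction barely moves this — solving exactly, f² + N·c·f − N·c·H = 0 ⇒ f = (−N·c + √((N·c)² + 4·N·c·H))/2 = (−0.28 + √103824)/2 ≈ 160.97 mm, so f ≈ 161 mm.

161 mm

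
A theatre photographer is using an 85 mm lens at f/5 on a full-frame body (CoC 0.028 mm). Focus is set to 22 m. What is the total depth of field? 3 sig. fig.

Hyperfocal distance H = f²/(N·c) + f = 85²/(5 × 0.028) + 85 = 7225/0.14 + 85 ≈ 51692.1 mm ≈ 51.69 m.
Near limit Dn = s·(H − f)/(H + s − 2f) = 22000 × (51692.1 − 85) / (51692.1 + 22000 − 2 × 85) = 22000 × 51607.1 / 73522.1 ≈ 15442 mm.
Far limit Df = s·(H − f)/(H − s) = 22000 × (51692.1 − 85) / (51692.1 − 22000) = 22000 × 51607.1 / 29692.1 ≈ 38238 mm.
Depth of field = Df − Dn = 38238 − 15442 ≈ 22796 mm ≈ 22.8 m.

22.8 m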